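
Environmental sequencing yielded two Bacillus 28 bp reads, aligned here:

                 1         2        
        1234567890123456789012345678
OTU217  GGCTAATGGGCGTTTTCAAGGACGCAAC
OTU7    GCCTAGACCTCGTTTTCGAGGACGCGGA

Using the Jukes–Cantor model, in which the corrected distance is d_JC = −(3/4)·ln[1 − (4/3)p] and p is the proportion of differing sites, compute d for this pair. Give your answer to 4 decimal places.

Mismatches occur at site 2 (G↔C), site 6 (A↔G), site 7 (T↔A), site 8 (G↔C), site 9 (G↔C), site 10 (G↔T), site 18 (A↔G), site 26 (A↔G), site 27 (A↔G), site 28 (C↔A).
p = 10/28 = 0.357143.
d = −0.75 · ln(1 − (4/3)·0.357143) = −0.75 · ln(0.523809) = −0.75 · (-0.646628) = 0.4850.

0.4850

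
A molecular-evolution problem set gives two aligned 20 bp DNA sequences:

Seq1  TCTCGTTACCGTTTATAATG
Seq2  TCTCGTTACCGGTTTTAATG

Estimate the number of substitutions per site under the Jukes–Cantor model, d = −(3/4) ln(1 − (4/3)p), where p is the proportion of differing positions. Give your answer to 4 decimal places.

Differing sites — 12:T/G; 15:A/T.
p = 2/20 = 0.100000.
d = −0.75 · ln(1 − (4/3)·0.100000) = −0.75 · ln(0.866667) = −0.75 · (-0.143100) = 0.1073.

0.1073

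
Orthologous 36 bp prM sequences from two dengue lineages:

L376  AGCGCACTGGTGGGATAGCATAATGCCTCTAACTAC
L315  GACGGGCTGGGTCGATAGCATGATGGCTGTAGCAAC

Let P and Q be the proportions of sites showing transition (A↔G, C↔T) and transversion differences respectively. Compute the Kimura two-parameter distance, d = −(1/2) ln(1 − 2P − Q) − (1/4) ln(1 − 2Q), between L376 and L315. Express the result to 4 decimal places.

The sequences differ at positions 1 (A/G, transition), 2 (G/A, transition), 5 (C/G, transversion), 6 (A/G, transition), 11 (T/G, transversion), 12 (G/T, transversion), 13 (G/C, transversion), 22 (A/G, transition), 26 (C/G, transversion), 29 (C/G, transversion), 32 (A/G, transition), 34 (T/A, transversion).
Of the 12 differences, 5 transitions and 7 transversions over 36 sites: P = 5/36 = 0.138889, Q = 7/36 = 0.194444.
d = −0.5·ln(0.527778) − 0.25·ln(0.611112) = −0.5·(-0.639080) − 0.25·(-0.492475) = 0.4427.

0.4427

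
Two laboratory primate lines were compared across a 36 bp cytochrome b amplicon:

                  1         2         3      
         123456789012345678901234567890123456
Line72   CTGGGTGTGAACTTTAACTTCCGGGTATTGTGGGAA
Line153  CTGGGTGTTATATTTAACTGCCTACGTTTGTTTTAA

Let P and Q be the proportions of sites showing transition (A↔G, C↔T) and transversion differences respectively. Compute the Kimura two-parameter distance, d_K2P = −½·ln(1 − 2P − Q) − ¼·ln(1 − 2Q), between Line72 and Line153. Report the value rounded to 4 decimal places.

Differing sites — 9:G/T (Tv); 11:A/T (Tv); 12:C/A (Tv); 20:T/G (Tv); 23:G/T (Tv); 24:G/A (Ti); 25:G/C (Tv); 26:T/G (Tv); 27:A/T (Tv); 32:G/T (Tv); 33:G/T (Tv); 34:G/T (Tv).
Of the 12 differences, 1 transition and 11 transversions over 36 sites: P = 1/36 = 0.027778, Q = 11/36 = 0.305556.
d = −0.5·ln(0.638888) − 0.25·ln(0.388888) = −0.5·(-0.448026) − 0.25·(-0.944464) = 0.4601.

0.4601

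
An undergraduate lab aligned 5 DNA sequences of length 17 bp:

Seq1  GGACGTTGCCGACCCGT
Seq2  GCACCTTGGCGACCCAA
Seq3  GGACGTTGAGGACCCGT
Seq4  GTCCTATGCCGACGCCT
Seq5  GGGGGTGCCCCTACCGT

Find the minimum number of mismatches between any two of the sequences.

Pairwise Hamming distances:
  Seq1 vs Seq2: 5
  Seq1 vs Seq3: 2
  Seq1 vs Seq4: 6
  Seq1 vs Seq5: 7
  Seq2 vs Seq3: 6
  Seq2 vs Seq4: 8
  Seq2 vs Seq5: 12
  Seq3 vs Seq4: 8
  Seq3 vs Seq5: 9
  Seq4 vs Seq5: 12
The smallest is 2, between Seq1 and Seq3.

2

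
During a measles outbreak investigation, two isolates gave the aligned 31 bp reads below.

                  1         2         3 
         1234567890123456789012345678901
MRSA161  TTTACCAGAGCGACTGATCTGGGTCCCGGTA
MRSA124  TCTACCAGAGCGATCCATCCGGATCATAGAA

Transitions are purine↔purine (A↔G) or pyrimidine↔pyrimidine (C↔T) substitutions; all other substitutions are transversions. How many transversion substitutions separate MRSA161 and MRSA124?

Differing sites — 2:T/C (Ti); 14:C/T (Ti); 15:T/C (Ti); 16:G/C (Tv); 20:T/C (Ti); 23:G/A (Ti); 26:C/A (Tv); 27:C/T (Ti); 28:G/A (Ti); 30:T/A (Tv).
Of the 10 differences, 7 transitions and 3 transversions, so the answer is 3.

3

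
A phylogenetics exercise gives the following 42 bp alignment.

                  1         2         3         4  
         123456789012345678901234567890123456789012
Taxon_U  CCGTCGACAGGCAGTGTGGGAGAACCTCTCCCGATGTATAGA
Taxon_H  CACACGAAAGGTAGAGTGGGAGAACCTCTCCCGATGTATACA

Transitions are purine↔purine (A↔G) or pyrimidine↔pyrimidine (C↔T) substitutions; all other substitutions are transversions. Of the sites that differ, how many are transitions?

1

Differing sites — 2:C/A (Tv); 3:G/C (Tv); 4:T/A (Tv); 8:C/A (Tv); 12:C/T (Ti); 15:T/A (Tv); 41:G/C (Tv).
Of the 7 differences, 1 transition and 6 transversions, so the answer is 1.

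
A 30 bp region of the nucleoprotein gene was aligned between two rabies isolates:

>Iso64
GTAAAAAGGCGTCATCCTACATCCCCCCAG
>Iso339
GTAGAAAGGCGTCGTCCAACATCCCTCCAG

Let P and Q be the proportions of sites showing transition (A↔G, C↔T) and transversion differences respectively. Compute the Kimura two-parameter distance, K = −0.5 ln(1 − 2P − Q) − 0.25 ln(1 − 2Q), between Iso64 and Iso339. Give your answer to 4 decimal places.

Differing sites — 4:A/G (Ti); 14:A/G (Ti); 18:T/A (Tv); 26:C/T (Ti).
Of the 4 differences, 3 transitions and 1 transversion over 30 sites: P = 3/30 = 0.100000, Q = 1/30 = 0.033333.
d = −0.5·ln(0.766667) − 0.25·ln(0.933334) = −0.5·(-0.265703) − 0.25·(-0.068992) = 0.1501.

0.1501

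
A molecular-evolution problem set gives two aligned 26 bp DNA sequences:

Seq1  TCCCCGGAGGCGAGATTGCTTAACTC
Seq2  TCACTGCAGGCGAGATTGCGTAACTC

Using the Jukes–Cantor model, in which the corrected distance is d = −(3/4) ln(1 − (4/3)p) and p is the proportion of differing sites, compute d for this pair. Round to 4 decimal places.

Mismatches occur at site 3 (C/A), site 5 (C/T), site 7 (G/C), site 20 (T/G).
p = 4/26 = 0.153846.
d = −0.75 · ln(1 − (4/3)·0.153846) = −0.75 · ln(0.794872) = −0.75 · (-0.229574) = 0.1722.

0.1722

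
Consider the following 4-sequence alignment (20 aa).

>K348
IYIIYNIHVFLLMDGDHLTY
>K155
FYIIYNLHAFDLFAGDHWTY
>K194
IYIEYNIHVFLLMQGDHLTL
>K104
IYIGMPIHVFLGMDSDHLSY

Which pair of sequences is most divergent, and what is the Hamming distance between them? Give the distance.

Pairwise Hamming distances:
  K348 vs K155: 7
  K348 vs K194: 3
  K348 vs K104: 6
  K155 vs K194: 9
  K155 vs K104: 13
  K194 vs K104: 8
The largest is 13, between K155 and K104.

13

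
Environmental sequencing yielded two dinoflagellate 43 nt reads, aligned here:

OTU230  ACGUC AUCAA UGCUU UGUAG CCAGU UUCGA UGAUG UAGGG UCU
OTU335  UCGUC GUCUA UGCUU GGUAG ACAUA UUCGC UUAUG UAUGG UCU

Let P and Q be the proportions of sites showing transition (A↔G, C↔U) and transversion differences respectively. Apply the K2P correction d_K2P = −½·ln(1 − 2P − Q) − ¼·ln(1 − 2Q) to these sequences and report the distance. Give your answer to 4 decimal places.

0.2833

Mismatches occur at site 1 (A↔U, transversion), site 6 (A↔G, transition), site 9 (A↔U, transversion), site 16 (U↔G, transversion), site 21 (C↔A, transversion), site 24 (G↔U, transversion), site 25 (U↔A, transversion), site 30 (A↔C, transversion), site 32 (G↔U, transversion), site 38 (G↔U, transversion).
Of the 10 differences, 1 transition and 9 transversions over 43 sites: P = 1/43 = 0.023256, Q = 9/43 = 0.209302.
d = −0.5·ln(0.744186) − 0.25·ln(0.581396) = −0.5·(-0.295464) − 0.25·(-0.542323) = 0.2833.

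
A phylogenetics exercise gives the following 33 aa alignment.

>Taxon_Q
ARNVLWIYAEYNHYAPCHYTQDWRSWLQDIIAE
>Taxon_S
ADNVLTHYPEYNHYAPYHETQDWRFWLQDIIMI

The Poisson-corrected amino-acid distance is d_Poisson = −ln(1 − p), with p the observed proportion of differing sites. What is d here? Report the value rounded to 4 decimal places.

0.3185

The sequences differ at positions 2 (R/D), 6 (W/T), 7 (I/H), 9 (A/P), 17 (C/Y), 19 (Y/E), 25 (S/F), 32 (A/M), 33 (E/I).
p = 9/33 = 0.272727.
d = −ln(1 − 0.272727) = −ln(0.727273) = 0.3185.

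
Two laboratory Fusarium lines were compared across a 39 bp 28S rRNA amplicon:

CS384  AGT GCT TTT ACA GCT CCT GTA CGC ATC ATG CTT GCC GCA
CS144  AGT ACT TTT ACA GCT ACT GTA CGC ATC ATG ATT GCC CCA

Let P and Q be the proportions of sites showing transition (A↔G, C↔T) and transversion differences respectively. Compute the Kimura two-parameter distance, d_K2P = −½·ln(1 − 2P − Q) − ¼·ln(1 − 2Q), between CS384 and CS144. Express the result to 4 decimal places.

The sequences differ at positions 4 (G/A, transition), 16 (C/A, transversion), 31 (C/A, transversion), 37 (G/C, transversion).
Of the 4 differences, 1 transition and 3 transversions over 39 sites: P = 1/39 = 0.025641, Q = 3/39 = 0.076923.
d = −0.5·ln(0.871795) − 0.25·ln(0.846154) = −0.5·(-0.137201) − 0.25·(-0.167054) = 0.1104.

0.1104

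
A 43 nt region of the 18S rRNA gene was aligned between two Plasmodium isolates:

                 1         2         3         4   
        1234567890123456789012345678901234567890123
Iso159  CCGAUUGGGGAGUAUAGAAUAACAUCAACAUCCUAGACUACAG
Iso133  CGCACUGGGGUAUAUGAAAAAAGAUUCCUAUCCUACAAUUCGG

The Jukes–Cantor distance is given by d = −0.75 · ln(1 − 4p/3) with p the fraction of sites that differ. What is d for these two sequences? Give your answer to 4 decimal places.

0.5617

Mismatches occur at site 2 (C↔G), site 3 (G↔C), site 5 (U↔C), site 11 (A↔U), site 12 (G↔A), site 16 (A↔G), site 17 (G↔A), site 20 (U↔A), site 23 (C↔G), site 26 (C↔U), site 27 (A↔C), site 28 (A↔C), site 29 (C↔U), site 36 (G↔C), site 38 (C↔A), site 40 (A↔U), site 42 (A↔G).
p = 17/43 = 0.395349.
d = −0.75 · ln(1 − (4/3)·0.395349) = −0.75 · ln(0.472868) = −0.75 · (-0.748939) = 0.5617.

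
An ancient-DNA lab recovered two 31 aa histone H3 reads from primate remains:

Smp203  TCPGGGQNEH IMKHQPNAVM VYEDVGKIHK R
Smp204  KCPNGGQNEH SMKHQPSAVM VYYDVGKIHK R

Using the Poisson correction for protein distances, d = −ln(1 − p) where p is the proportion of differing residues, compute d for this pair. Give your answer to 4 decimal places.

The sequences differ at positions 1 (T/K), 4 (G/N), 11 (I/S), 17 (N/S), 23 (E/Y).
p = 5/31 = 0.161290.
d = −ln(1 − 0.161290) = −ln(0.838710) = 0.1759.

0.1759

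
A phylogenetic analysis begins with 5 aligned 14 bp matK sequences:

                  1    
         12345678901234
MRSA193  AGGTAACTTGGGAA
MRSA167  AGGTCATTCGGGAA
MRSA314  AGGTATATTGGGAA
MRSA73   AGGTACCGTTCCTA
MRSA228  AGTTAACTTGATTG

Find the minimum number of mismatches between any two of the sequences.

2

Pairwise Hamming distances:
  MRSA193 vs MRSA167: 3
  MRSA193 vs MRSA314: 2
  MRSA193 vs MRSA73: 6
  MRSA193 vs MRSA228: 5
  MRSA167 vs MRSA314: 4
  MRSA167 vs MRSA73: 9
  MRSA167 vs MRSA228: 8
  MRSA314 vs MRSA73: 7
  MRSA314 vs MRSA228: 7
  MRSA73 vs MRSA228: 7
The smallest is 2, between MRSA193 and MRSA314.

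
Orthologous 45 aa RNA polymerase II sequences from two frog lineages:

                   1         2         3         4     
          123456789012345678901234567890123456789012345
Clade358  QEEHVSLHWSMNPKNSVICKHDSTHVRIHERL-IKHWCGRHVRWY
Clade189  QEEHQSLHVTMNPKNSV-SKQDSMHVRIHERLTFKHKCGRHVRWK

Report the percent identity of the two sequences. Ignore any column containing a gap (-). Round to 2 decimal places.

Excluding the 2 gap columns leaves 43 comparable sites.
The sequences differ at positions 5 (V/Q), 9 (W/V), 10 (S/T), 19 (C/S), 21 (H/Q), 24 (T/M), 34 (I/F), 37 (W/K), 45 (Y/K).
34 of the 43 comparable sites match, so the percent identity is 34/43 × 100 = 79.07%.

79.07%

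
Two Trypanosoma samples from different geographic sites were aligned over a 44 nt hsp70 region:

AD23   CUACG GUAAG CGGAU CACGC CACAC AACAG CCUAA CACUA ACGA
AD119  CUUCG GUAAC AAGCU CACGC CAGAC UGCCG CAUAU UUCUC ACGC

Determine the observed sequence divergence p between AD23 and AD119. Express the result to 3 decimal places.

Differing sites — 3:A/U; 10:G/C; 11:C/A; 12:G/A; 14:A/C; 23:C/G; 26:A/U; 27:A/G; 29:A/C; 32:C/A; 35:A/U; 36:C/U; 37:A/U; 40:A/C; 44:A/C.
There are 15 differences over 44 sites, so p = 15/44 = 0.341.

0.341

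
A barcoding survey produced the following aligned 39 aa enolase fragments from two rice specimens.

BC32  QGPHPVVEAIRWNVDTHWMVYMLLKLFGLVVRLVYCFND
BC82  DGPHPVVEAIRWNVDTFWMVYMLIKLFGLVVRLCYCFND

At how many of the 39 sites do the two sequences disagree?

Mismatches occur at site 1 (Q/D), site 17 (H/F), site 24 (L/I), site 34 (V/C).
That gives 4 mismatches out of 39 aligned sites, so the Hamming distance is 4.

4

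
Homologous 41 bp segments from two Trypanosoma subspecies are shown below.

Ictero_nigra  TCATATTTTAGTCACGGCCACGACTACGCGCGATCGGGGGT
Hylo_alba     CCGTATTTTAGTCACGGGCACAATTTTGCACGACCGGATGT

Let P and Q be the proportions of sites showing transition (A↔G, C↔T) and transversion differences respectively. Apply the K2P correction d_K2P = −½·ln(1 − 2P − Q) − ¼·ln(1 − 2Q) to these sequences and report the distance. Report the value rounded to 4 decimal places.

0.3508

Mismatches occur at site 1 (T↔C, transition), site 3 (A↔G, transition), site 18 (C↔G, transversion), site 22 (G↔A, transition), site 24 (C↔T, transition), site 26 (A↔T, transversion), site 27 (C↔T, transition), site 30 (G↔A, transition), site 34 (T↔C, transition), site 38 (G↔A, transition), site 39 (G↔T, transversion).
Of the 11 differences, 8 transitions and 3 transversions over 41 sites: P = 8/41 = 0.195122, Q = 3/41 = 0.073171.
d = −0.5·ln(0.536585) − 0.25·ln(0.853658) = −0.5·(-0.622530) − 0.25·(-0.158225) = 0.3508.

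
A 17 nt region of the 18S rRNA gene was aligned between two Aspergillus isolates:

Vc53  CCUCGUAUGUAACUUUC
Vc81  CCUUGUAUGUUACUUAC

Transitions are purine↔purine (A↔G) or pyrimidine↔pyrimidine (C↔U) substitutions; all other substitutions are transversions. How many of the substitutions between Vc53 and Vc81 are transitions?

1

The sequences differ at positions 4 (C/U, transition), 11 (A/U, transversion), 16 (U/A, transversion).
Of the 3 differences, 1 transition and 2 transversions, so the answer is 1.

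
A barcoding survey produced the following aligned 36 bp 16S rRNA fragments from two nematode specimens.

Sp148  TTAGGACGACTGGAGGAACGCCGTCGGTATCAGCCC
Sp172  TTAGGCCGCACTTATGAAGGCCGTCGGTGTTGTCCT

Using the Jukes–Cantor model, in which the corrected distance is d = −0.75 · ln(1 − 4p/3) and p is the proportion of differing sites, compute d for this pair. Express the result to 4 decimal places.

0.4926

Differing sites — 6:A/C; 9:A/C; 10:C/A; 11:T/C; 12:G/T; 13:G/T; 15:G/T; 19:C/G; 29:A/G; 31:C/T; 32:A/G; 33:G/T; 36:C/T.
p = 13/36 = 0.361111.
d = −0.75 · ln(1 − (4/3)·0.361111) = −0.75 · ln(0.518519) = −0.75 · (-0.656779) = 0.4926.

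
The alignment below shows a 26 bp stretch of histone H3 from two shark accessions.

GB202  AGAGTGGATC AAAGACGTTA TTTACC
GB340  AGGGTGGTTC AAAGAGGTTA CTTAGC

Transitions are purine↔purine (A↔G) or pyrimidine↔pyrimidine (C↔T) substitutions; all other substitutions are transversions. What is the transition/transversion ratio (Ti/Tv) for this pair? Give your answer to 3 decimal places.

Differing sites — 3:A/G (Ti); 8:A/T (Tv); 16:C/G (Tv); 21:T/C (Ti); 25:C/G (Tv).
Of the 5 differences, 2 transitions and 3 transversions, so Ti/Tv = 2/3 = 0.667.

0.667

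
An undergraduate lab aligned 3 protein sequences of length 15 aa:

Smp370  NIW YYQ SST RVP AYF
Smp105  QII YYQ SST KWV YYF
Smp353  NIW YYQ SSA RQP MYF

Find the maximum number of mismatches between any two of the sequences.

7

Pairwise Hamming distances:
  Smp370 vs Smp105: 6
  Smp370 vs Smp353: 3
  Smp105 vs Smp353: 7
The largest is 7, between Smp105 and Smp353.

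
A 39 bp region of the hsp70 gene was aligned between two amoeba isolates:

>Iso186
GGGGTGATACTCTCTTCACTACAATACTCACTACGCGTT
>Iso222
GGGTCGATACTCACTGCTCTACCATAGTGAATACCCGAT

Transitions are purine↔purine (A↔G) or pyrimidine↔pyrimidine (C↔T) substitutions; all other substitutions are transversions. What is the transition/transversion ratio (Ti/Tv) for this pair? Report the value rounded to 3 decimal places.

0.100

Differing sites — 4:G/T (Tv); 5:T/C (Ti); 13:T/A (Tv); 16:T/G (Tv); 18:A/T (Tv); 23:A/C (Tv); 27:C/G (Tv); 29:C/G (Tv); 31:C/A (Tv); 35:G/C (Tv); 38:T/A (Tv).
Of the 11 differences, 1 transition and 10 transversions, so Ti/Tv = 1/10 = 0.100.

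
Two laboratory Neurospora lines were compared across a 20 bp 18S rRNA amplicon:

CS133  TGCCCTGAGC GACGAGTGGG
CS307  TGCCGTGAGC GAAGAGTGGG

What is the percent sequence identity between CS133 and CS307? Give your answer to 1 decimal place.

90.0%

Mismatches occur at site 5 (C/G), site 13 (C/A).
18 of the 20 sites match, so the percent identity is 18/20 × 100 = 90.0%.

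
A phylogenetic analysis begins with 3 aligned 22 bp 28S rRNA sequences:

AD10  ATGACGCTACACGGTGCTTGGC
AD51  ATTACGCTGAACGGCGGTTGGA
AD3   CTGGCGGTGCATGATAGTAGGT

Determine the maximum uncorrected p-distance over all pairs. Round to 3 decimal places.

0.500

Pairwise Hamming distances:
  AD10 vs AD51: 6
  AD10 vs AD3: 10
  AD51 vs AD3: 11
The largest is 11 mismatches, between AD51 and AD3; p = 11/22 = 0.500.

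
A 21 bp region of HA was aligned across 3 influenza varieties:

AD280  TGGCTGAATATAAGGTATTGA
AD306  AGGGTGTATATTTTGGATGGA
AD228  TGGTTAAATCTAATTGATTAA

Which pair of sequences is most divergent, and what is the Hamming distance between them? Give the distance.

Pairwise Hamming distances:
  AD280 vs AD306: 8
  AD280 vs AD228: 7
  AD306 vs AD228: 10
The largest is 10, between AD306 and AD228.

10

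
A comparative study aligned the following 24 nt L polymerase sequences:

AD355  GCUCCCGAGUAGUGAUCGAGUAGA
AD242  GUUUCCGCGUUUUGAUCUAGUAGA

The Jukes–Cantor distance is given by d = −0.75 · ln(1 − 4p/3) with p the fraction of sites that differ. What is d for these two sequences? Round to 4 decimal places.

0.3041

Mismatches occur at site 2 (C→U), site 4 (C→U), site 8 (A→C), site 11 (A→U), site 12 (G→U), site 18 (G→U).
p = 6/24 = 0.250000.
d = −0.75 · ln(1 − (4/3)·0.250000) = −0.75 · ln(0.666667) = −0.75 · (-0.405465) = 0.3041.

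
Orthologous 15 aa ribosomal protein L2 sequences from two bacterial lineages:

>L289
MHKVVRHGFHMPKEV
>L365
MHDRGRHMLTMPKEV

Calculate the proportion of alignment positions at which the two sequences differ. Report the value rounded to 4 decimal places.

0.4000

Differing sites — 3:K/D; 4:V/R; 5:V/G; 8:G/M; 9:F/L; 10:H/T.
There are 6 differences over 15 sites, so p = 6/15 = 0.4000.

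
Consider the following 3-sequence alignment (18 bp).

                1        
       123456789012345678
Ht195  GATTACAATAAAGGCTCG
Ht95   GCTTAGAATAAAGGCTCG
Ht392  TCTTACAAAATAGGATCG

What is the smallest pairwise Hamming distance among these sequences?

2

Pairwise Hamming distances:
  Ht195 vs Ht95: 2
  Ht195 vs Ht392: 5
  Ht95 vs Ht392: 5
The smallest is 2, between Ht195 and Ht95.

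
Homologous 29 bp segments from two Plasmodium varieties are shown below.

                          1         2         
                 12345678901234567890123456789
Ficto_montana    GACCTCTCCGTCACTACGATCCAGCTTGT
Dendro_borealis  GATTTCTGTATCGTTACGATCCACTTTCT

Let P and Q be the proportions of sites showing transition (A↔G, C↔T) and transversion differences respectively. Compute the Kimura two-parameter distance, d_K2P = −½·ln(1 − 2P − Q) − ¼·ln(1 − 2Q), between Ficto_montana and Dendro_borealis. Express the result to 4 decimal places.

Differing sites — 3:C/T (Ti); 4:C/T (Ti); 8:C/G (Tv); 9:C/T (Ti); 10:G/A (Ti); 13:A/G (Ti); 14:C/T (Ti); 24:G/C (Tv); 25:C/T (Ti); 28:G/C (Tv).
Of the 10 differences, 7 transitions and 3 transversions over 29 sites: P = 7/29 = 0.241379, Q = 3/29 = 0.103448.
d = −0.5·ln(0.413794) − 0.25·ln(0.793104) = −0.5·(-0.882387) − 0.25·(-0.231801) = 0.4991.

0.4991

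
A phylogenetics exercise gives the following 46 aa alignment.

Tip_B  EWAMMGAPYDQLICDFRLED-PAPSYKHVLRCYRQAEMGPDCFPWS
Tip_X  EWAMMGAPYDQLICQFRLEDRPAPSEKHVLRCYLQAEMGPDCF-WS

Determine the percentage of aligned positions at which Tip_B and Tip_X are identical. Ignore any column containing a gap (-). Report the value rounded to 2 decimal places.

Excluding the 2 gap columns leaves 44 comparable sites.
Differing sites — 15:D/Q; 26:Y/E; 34:R/L.
41 of the 44 comparable sites match, so the percent identity is 41/44 × 100 = 93.18%.

93.18%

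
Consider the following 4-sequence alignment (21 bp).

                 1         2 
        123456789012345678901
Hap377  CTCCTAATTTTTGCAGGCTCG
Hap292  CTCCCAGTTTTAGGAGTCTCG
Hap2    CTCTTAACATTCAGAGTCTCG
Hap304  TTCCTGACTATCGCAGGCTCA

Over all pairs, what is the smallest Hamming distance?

Pairwise Hamming distances:
  Hap377 vs Hap292: 5
  Hap377 vs Hap2: 7
  Hap377 vs Hap304: 6
  Hap292 vs Hap2: 7
  Hap292 vs Hap304: 10
  Hap2 vs Hap304: 9
The smallest is 5, between Hap377 and Hap292.

5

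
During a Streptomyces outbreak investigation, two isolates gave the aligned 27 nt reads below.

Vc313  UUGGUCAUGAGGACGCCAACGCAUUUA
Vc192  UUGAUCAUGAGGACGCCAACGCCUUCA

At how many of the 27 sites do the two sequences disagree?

3

Mismatches occur at site 4 (G→A), site 23 (A→C), site 26 (U→C).
That gives 3 mismatches out of 27 aligned sites, so the Hamming distance is 3.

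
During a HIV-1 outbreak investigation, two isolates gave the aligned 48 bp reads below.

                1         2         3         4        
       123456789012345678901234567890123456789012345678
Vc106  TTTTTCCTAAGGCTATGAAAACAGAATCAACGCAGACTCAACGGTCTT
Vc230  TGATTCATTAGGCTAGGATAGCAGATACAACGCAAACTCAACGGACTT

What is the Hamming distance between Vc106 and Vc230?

11

The sequences differ at positions 2 (T/G), 3 (T/A), 7 (C/A), 9 (A/T), 16 (T/G), 19 (A/T), 21 (A/G), 26 (A/T), 27 (T/A), 35 (G/A), 45 (T/A).
That gives 11 mismatches out of 48 aligned sites, so the Hamming distance is 11.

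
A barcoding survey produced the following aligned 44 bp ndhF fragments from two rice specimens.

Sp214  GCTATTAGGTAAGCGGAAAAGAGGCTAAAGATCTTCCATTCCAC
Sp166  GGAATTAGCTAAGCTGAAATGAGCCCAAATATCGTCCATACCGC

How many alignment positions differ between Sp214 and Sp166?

11

The sequences differ at positions 2 (C/G), 3 (T/A), 9 (G/C), 15 (G/T), 20 (A/T), 24 (G/C), 26 (T/C), 30 (G/T), 34 (T/G), 40 (T/A), 43 (A/G).
That gives 11 mismatches out of 44 aligned sites, so the Hamming distance is 11.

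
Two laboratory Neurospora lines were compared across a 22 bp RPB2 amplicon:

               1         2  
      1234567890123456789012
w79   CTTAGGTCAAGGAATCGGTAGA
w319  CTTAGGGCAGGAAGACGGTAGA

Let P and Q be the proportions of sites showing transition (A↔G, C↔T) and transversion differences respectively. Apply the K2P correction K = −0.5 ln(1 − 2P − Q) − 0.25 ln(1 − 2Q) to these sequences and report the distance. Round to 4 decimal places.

Mismatches occur at site 7 (T→G, transversion), site 10 (A→G, transition), site 12 (G→A, transition), site 14 (A→G, transition), site 15 (T→A, transversion).
Of the 5 differences, 3 transitions and 2 transversions over 22 sites: P = 3/22 = 0.136364, Q = 2/22 = 0.090909.
d = −0.5·ln(0.636363) − 0.25·ln(0.818182) = −0.5·(-0.451986) − 0.25·(-0.200670) = 0.2762.

0.2762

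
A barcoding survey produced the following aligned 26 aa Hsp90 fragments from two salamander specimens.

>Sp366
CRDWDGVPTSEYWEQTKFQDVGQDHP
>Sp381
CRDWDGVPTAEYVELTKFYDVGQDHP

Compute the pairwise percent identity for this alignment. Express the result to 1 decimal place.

84.6%

The sequences differ at positions 10 (S/A), 13 (W/V), 15 (Q/L), 19 (Q/Y).
22 of the 26 sites match, so the percent identity is 22/26 × 100 = 84.6%.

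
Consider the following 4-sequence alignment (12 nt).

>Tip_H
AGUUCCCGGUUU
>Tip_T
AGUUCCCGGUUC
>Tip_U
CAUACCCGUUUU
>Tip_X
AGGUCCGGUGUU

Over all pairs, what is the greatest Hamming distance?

Pairwise Hamming distances:
  Tip_H vs Tip_T: 1
  Tip_H vs Tip_U: 4
  Tip_H vs Tip_X: 4
  Tip_T vs Tip_U: 5
  Tip_T vs Tip_X: 5
  Tip_U vs Tip_X: 6
The largest is 6, between Tip_U and Tip_X.

6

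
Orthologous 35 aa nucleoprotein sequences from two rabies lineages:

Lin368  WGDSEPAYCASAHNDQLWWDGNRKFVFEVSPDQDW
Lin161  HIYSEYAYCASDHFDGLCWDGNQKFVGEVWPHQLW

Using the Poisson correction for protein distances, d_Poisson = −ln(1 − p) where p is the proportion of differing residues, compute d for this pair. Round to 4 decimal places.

Mismatches occur at site 1 (W→H), site 2 (G→I), site 3 (D→Y), site 6 (P→Y), site 12 (A→D), site 14 (N→F), site 16 (Q→G), site 18 (W→C), site 23 (R→Q), site 27 (F→G), site 30 (S→W), site 32 (D→H), site 34 (D→L).
p = 13/35 = 0.371429.
d = −ln(1 − 0.371429) = −ln(0.628571) = 0.4643.

0.4643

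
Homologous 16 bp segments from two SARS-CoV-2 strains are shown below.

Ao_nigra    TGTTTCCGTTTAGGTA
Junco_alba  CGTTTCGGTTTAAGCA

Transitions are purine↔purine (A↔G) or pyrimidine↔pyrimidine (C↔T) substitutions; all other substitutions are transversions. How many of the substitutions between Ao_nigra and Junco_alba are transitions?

Differing sites — 1:T/C (Ti); 7:C/G (Tv); 13:G/A (Ti); 15:T/C (Ti).
Of the 4 differences, 3 transitions and 1 transversion, so the answer is 3.

3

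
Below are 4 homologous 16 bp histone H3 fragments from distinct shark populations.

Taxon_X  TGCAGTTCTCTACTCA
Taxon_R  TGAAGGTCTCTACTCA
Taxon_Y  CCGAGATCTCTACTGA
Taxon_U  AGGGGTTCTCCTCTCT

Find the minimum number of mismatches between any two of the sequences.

Pairwise Hamming distances:
  Taxon_X vs Taxon_R: 2
  Taxon_X vs Taxon_Y: 5
  Taxon_X vs Taxon_U: 6
  Taxon_R vs Taxon_Y: 5
  Taxon_R vs Taxon_U: 7
  Taxon_Y vs Taxon_U: 8
The smallest is 2, between Taxon_X and Taxon_R.

2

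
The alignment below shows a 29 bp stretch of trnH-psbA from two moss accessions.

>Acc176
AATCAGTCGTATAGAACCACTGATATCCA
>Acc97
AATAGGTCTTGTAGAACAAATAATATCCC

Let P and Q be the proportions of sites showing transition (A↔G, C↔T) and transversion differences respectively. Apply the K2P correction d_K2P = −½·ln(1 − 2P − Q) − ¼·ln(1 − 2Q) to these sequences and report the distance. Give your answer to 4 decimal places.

Mismatches occur at site 4 (C/A, transversion), site 5 (A/G, transition), site 9 (G/T, transversion), site 11 (A/G, transition), site 18 (C/A, transversion), site 20 (C/A, transversion), site 22 (G/A, transition), site 29 (A/C, transversion).
Of the 8 differences, 3 transitions and 5 transversions over 29 sites: P = 3/29 = 0.103448, Q = 5/29 = 0.172414.
d = −0.5·ln(0.620690) − 0.25·ln(0.655172) = −0.5·(-0.476924) − 0.25·(-0.422857) = 0.3442.

0.3442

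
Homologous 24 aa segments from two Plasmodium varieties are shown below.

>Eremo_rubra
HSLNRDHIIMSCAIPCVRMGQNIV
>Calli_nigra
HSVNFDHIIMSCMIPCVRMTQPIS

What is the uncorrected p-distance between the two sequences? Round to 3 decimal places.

Mismatches occur at site 3 (L/V), site 5 (R/F), site 13 (A/M), site 20 (G/T), site 22 (N/P), site 24 (V/S).
There are 6 differences over 24 sites, so p = 6/24 = 0.250.

0.250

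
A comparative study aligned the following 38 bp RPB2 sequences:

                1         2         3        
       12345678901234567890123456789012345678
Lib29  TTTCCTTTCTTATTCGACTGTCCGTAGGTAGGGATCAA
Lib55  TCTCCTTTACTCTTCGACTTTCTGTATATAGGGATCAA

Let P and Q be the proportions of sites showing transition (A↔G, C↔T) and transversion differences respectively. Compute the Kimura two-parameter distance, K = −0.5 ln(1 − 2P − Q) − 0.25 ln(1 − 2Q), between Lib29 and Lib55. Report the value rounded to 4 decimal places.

0.2488

Mismatches occur at site 2 (T↔C, transition), site 9 (C↔A, transversion), site 10 (T↔C, transition), site 12 (A↔C, transversion), site 20 (G↔T, transversion), site 23 (C↔T, transition), site 27 (G↔T, transversion), site 28 (G↔A, transition).
Of the 8 differences, 4 transitions and 4 transversions over 38 sites: P = 4/38 = 0.105263, Q = 4/38 = 0.105263.
d = −0.5·ln(0.684211) − 0.25·ln(0.789474) = −0.5·(-0.379489) − 0.25·(-0.236388) = 0.2488.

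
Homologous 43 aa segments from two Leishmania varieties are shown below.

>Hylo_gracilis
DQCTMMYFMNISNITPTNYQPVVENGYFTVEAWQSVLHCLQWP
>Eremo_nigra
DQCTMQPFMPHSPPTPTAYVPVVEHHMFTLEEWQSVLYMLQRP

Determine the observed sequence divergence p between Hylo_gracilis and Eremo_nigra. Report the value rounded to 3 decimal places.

Mismatches occur at site 6 (M↔Q), site 7 (Y↔P), site 10 (N↔P), site 11 (I↔H), site 13 (N↔P), site 14 (I↔P), site 18 (N↔A), site 20 (Q↔V), site 25 (N↔H), site 26 (G↔H), site 27 (Y↔M), site 30 (V↔L), site 32 (A↔E), site 38 (H↔Y), site 39 (C↔M), site 42 (W↔R).
There are 16 differences over 43 sites, so p = 16/43 = 0.372.

0.372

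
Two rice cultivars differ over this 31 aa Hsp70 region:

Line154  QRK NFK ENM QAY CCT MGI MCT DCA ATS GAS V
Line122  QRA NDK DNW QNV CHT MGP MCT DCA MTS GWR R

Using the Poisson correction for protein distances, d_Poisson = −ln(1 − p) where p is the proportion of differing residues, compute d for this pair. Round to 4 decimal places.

0.4895

Mismatches occur at site 3 (K→A), site 5 (F→D), site 7 (E→D), site 9 (M→W), site 11 (A→N), site 12 (Y→V), site 14 (C→H), site 18 (I→P), site 25 (A→M), site 29 (A→W), site 30 (S→R), site 31 (V→R).
p = 12/31 = 0.387097.
d = −ln(1 − 0.387097) = −ln(0.612903) = 0.4895.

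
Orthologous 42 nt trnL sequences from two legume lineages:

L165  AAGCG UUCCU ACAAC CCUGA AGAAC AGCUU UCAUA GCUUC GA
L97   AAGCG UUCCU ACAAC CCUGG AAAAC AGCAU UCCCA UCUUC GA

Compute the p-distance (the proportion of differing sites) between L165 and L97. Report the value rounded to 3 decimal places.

Differing sites — 20:A/G; 22:G/A; 29:U/A; 33:A/C; 34:U/C; 36:G/U.
There are 6 differences over 42 sites, so p = 6/42 = 0.143.

0.143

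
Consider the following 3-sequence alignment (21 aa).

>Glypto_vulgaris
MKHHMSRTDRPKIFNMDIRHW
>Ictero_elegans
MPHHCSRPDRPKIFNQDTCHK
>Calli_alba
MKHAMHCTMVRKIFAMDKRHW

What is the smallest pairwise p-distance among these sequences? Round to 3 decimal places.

0.333

Pairwise Hamming distances:
  Glypto_vulgaris vs Ictero_elegans: 7
  Glypto_vulgaris vs Calli_alba: 8
  Ictero_elegans vs Calli_alba: 14
The smallest is 7 mismatches, between Glypto_vulgaris and Ictero_elegans; p = 7/21 = 0.333.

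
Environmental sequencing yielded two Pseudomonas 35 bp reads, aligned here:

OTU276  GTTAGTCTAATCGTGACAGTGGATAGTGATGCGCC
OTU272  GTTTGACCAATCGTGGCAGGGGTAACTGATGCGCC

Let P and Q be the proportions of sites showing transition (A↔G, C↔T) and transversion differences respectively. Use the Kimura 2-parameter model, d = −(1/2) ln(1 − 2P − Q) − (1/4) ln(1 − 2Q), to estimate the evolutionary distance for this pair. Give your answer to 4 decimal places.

Mismatches occur at site 4 (A/T, transversion), site 6 (T/A, transversion), site 8 (T/C, transition), site 16 (A/G, transition), site 20 (T/G, transversion), site 23 (A/T, transversion), site 24 (T/A, transversion), site 26 (G/C, transversion).
Of the 8 differences, 2 transitions and 6 transversions over 35 sites: P = 2/35 = 0.057143, Q = 6/35 = 0.171429.
d = −0.5·ln(0.714285) − 0.25·ln(0.657142) = −0.5·(-0.336473) − 0.25·(-0.419855) = 0.2732.

0.2732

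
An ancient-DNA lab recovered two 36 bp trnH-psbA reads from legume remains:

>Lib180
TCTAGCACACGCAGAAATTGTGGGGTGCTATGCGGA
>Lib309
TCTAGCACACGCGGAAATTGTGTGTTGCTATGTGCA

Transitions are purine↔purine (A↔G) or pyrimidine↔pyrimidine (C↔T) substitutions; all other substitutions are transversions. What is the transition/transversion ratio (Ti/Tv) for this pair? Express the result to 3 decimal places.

0.667

Mismatches occur at site 13 (A→G, transition), site 23 (G→T, transversion), site 25 (G→T, transversion), site 33 (C→T, transition), site 35 (G→C, transversion).
Of the 5 differences, 2 transitions and 3 transversions, so Ti/Tv = 2/3 = 0.667.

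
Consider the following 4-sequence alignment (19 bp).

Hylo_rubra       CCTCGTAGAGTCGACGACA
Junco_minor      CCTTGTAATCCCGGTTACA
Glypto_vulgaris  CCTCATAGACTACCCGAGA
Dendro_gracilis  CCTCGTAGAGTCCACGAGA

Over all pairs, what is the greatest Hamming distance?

Pairwise Hamming distances:
  Hylo_rubra vs Junco_minor: 8
  Hylo_rubra vs Glypto_vulgaris: 6
  Hylo_rubra vs Dendro_gracilis: 2
  Junco_minor vs Glypto_vulgaris: 11
  Junco_minor vs Dendro_gracilis: 10
  Glypto_vulgaris vs Dendro_gracilis: 4
The largest is 11, between Junco_minor and Glypto_vulgaris.

11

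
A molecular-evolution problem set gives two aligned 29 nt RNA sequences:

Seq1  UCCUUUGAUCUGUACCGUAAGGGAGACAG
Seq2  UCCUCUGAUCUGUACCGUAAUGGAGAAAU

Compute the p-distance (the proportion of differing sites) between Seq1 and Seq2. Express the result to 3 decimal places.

The sequences differ at positions 5 (U/C), 21 (G/U), 27 (C/A), 29 (G/U).
There are 4 differences over 29 sites, so p = 4/29 = 0.138.

0.138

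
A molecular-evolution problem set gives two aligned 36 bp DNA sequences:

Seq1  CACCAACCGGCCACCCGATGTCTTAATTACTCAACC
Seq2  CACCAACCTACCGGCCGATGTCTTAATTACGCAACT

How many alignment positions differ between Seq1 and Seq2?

The sequences differ at positions 9 (G/T), 10 (G/A), 13 (A/G), 14 (C/G), 31 (T/G), 36 (C/T).
That gives 6 mismatches out of 36 aligned sites, so the Hamming distance is 6.

6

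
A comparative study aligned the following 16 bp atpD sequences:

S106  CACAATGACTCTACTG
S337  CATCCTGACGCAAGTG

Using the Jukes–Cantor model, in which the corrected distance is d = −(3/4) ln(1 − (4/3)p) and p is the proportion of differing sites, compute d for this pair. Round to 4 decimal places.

Mismatches occur at site 3 (C↔T), site 4 (A↔C), site 5 (A↔C), site 10 (T↔G), site 12 (T↔A), site 14 (C↔G).
p = 6/16 = 0.375000.
d = −0.75 · ln(1 − (4/3)·0.375000) = −0.75 · ln(0.500000) = −0.75 · (-0.693147) = 0.5199.

0.5199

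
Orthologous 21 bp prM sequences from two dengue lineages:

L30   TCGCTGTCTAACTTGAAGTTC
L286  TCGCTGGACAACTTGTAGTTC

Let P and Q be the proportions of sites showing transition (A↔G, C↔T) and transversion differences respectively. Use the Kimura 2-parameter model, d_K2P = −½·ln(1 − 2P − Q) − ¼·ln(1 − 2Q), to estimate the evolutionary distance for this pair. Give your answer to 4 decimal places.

0.2201

Differing sites — 7:T/G (Tv); 8:C/A (Tv); 9:T/C (Ti); 16:A/T (Tv).
Of the 4 differences, 1 transition and 3 transversions over 21 sites: P = 1/21 = 0.047619, Q = 3/21 = 0.142857.
d = −0.5·ln(0.761905) − 0.25·ln(0.714286) = −0.5·(-0.271933) − 0.25·(-0.336472) = 0.2201.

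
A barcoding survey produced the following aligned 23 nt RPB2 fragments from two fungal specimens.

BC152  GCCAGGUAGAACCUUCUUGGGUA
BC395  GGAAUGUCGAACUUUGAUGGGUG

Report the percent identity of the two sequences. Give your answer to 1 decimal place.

65.2%

Differing sites — 2:C/G; 3:C/A; 5:G/U; 8:A/C; 13:C/U; 16:C/G; 17:U/A; 23:A/G.
15 of the 23 sites match, so the percent identity is 15/23 × 100 = 65.2%.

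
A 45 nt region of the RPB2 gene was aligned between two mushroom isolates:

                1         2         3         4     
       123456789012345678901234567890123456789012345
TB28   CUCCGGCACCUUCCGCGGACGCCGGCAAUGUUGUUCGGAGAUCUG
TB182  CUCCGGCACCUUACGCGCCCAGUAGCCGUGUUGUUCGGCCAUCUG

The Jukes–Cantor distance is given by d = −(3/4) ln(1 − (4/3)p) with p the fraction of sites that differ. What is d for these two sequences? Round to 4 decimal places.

0.2958

The sequences differ at positions 13 (C/A), 18 (G/C), 19 (A/C), 21 (G/A), 22 (C/G), 23 (C/U), 24 (G/A), 27 (A/C), 28 (A/G), 39 (A/C), 40 (G/C).
p = 11/45 = 0.244444.
d = −0.75 · ln(1 − (4/3)·0.244444) = −0.75 · ln(0.674075) = −0.75 · (-0.394414) = 0.2958.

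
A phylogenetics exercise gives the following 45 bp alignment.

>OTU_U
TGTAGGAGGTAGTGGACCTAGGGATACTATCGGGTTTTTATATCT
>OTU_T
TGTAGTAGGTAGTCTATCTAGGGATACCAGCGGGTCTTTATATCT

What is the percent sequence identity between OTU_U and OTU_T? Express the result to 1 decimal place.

84.4%

Mismatches occur at site 6 (G→T), site 14 (G→C), site 15 (G→T), site 17 (C→T), site 28 (T→C), site 30 (T→G), site 36 (T→C).
38 of the 45 sites match, so the percent identity is 38/45 × 100 = 84.4%.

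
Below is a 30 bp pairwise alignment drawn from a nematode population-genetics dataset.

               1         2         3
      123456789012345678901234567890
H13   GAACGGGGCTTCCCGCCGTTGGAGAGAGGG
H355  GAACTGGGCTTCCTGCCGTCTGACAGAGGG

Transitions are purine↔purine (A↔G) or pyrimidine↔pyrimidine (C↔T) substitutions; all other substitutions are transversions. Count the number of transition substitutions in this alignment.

2

The sequences differ at positions 5 (G/T, transversion), 14 (C/T, transition), 20 (T/C, transition), 21 (G/T, transversion), 24 (G/C, transversion).
Of the 5 differences, 2 transitions and 3 transversions, so the answer is 2.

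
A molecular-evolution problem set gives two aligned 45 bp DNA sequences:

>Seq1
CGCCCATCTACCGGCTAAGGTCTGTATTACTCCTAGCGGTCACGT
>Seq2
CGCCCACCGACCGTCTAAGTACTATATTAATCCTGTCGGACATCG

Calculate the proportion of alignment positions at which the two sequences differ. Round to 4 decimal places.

Mismatches occur at site 7 (T→C), site 9 (T→G), site 14 (G→T), site 20 (G→T), site 21 (T→A), site 24 (G→A), site 30 (C→A), site 35 (A→G), site 36 (G→T), site 40 (T→A), site 43 (C→T), site 44 (G→C), site 45 (T→G).
There are 13 differences over 45 sites, so p = 13/45 = 0.2889.

0.2889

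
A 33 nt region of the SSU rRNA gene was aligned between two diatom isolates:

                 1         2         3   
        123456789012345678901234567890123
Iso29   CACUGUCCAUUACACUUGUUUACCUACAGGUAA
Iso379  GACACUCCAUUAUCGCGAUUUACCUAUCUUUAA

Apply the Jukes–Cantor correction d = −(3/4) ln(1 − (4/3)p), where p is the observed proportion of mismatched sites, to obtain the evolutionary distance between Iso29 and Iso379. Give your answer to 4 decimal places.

0.5587

Mismatches occur at site 1 (C→G), site 4 (U→A), site 5 (G→C), site 13 (C→U), site 14 (A→C), site 15 (C→G), site 16 (U→C), site 17 (U→G), site 18 (G→A), site 27 (C→U), site 28 (A→C), site 29 (G→U), site 30 (G→U).
p = 13/33 = 0.393939.
d = −0.75 · ln(1 − (4/3)·0.393939) = −0.75 · ln(0.474748) = −0.75 · (-0.744971) = 0.5587.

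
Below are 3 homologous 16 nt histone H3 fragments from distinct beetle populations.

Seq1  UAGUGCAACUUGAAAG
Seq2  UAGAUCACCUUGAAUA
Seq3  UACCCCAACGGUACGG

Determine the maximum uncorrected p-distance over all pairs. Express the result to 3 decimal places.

0.625

Pairwise Hamming distances:
  Seq1 vs Seq2: 5
  Seq1 vs Seq3: 8
  Seq2 vs Seq3: 10
The largest is 10 mismatches, between Seq2 and Seq3; p = 10/16 = 0.625.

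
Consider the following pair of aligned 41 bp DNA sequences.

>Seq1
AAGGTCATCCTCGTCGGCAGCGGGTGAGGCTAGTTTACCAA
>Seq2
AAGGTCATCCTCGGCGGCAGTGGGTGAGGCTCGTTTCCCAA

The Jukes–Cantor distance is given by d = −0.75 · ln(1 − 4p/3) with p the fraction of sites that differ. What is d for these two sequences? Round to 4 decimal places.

0.1045

Differing sites — 14:T/G; 21:C/T; 32:A/C; 37:A/C.
p = 4/41 = 0.097561.
d = −0.75 · ln(1 − (4/3)·0.097561) = −0.75 · ln(0.869919) = −0.75 · (-0.139355) = 0.1045.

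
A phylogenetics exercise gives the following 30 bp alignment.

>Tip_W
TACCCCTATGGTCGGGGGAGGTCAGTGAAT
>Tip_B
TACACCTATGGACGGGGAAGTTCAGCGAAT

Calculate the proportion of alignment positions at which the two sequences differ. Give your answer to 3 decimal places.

0.167

Differing sites — 4:C/A; 12:T/A; 18:G/A; 21:G/T; 26:T/C.
There are 5 differences over 30 sites, so p = 5/30 = 0.167.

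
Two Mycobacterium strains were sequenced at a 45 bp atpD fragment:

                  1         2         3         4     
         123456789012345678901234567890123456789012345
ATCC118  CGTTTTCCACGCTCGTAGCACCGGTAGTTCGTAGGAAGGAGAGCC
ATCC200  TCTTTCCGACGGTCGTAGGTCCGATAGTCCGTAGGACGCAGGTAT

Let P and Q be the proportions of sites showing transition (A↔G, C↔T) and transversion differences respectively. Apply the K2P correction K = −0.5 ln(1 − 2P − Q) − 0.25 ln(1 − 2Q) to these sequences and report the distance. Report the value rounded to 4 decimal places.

0.4420

The sequences differ at positions 1 (C/T, transition), 2 (G/C, transversion), 6 (T/C, transition), 8 (C/G, transversion), 12 (C/G, transversion), 19 (C/G, transversion), 20 (A/T, transversion), 24 (G/A, transition), 29 (T/C, transition), 37 (A/C, transversion), 39 (G/C, transversion), 42 (A/G, transition), 43 (G/T, transversion), 44 (C/A, transversion), 45 (C/T, transition).
Of the 15 differences, 6 transitions and 9 transversions over 45 sites: P = 6/45 = 0.133333, Q = 9/45 = 0.200000.
d = −0.5·ln(0.533334) − 0.25·ln(0.600000) = −0.5·(-0.628607) − 0.25·(-0.510826) = 0.4420.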